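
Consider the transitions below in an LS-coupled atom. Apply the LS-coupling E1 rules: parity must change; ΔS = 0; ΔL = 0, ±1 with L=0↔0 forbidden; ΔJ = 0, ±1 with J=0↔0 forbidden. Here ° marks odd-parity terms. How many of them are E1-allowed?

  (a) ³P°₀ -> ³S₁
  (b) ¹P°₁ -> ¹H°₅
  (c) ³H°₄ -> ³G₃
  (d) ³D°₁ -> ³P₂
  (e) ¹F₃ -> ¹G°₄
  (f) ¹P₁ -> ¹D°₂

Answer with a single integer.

(a) allowed
(b) forbidden (parity, ΔL, ΔJ fail)
(c) allowed
(d) allowed
(e) allowed
(f) allowed
Total allowed: 5 of 6.

5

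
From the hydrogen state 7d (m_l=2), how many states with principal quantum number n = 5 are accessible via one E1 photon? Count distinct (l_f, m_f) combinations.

E1 requires Δl = ±1, so l_f ∈ {1, 3}; with 0 ≤ l_f ≤ n_f−1 = 4, the allowed l_f values are {1, 3}.
For l_f = 1: m_f ∈ {m_i−1, m_i, m_i+1} ∩ [−1, 1] = {1} → 1 state.
For l_f = 3: m_f ∈ {m_i−1, m_i, m_i+1} ∩ [−3, 3] = {1, 2, 3} → 3 states.
Total: 4.

4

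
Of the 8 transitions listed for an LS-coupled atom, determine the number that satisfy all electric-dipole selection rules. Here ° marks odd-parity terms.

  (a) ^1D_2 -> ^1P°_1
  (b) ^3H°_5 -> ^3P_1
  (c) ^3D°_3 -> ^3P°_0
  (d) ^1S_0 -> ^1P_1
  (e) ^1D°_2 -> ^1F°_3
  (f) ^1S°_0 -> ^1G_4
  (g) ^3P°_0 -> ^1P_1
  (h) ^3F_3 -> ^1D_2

1

(a) allowed
(b) forbidden (ΔL, ΔJ fail)
(c) forbidden (parity, ΔJ fail)
(d) forbidden (parity fails)
(e) forbidden (parity fails)
(f) forbidden (ΔL, ΔJ fail)
(g) forbidden (ΔS fails)
(h) forbidden (parity, ΔS fail)
Total allowed: 1 of 8.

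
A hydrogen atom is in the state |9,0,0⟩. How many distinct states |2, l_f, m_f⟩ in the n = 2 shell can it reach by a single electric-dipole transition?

E1 requires Δl = ±1, so l_f ∈ {-1, 1}; with 0 ≤ l_f ≤ n_f−1 = 1, the allowed l_f values are {1}.
For l_f = 1: m_f ∈ {m_i−1, m_i, m_i+1} ∩ [−1, 1] = {-1, 0, 1} → 3 states.
Total: 3.

3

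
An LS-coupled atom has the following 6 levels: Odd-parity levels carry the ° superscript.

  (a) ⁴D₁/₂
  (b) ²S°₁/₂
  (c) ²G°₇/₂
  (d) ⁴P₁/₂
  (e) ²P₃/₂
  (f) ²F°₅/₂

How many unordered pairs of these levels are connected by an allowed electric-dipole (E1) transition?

(a)–(b): forbidden (ΔS, ΔL).
(a)–(c): forbidden (ΔS, ΔL, ΔJ).
(a)–(d): forbidden (parity).
(a)–(e): forbidden (parity, ΔS).
(a)–(f): forbidden (ΔS, ΔJ).
(b)–(c): forbidden (parity, ΔL, ΔJ).
(b)–(d): forbidden (ΔS).
(b)–(e): allowed.
(b)–(f): forbidden (parity, ΔL, ΔJ).
(c)–(d): forbidden (ΔS, ΔL, ΔJ).
(c)–(e): forbidden (ΔL, ΔJ).
(c)–(f): forbidden (parity).
(d)–(e): forbidden (parity, ΔS).
(d)–(f): forbidden (ΔS, ΔL, ΔJ).
(e)–(f): forbidden (ΔL).
Allowed pairs: 1 of 15.

1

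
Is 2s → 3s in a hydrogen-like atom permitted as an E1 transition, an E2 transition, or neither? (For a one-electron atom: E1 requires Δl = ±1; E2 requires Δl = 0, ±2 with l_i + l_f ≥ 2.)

Δl = 0 − 0 = +0; l_i + l_f = 0.
E1 (Δl = ±1): not satisfied.
E2 (Δl = 0,±2, l_i+l_f ≥ 2): not satisfied.

neither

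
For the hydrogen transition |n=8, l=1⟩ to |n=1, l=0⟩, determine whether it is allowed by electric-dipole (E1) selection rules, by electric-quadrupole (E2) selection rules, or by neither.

Δl = 0 − 1 = -1; l_i + l_f = 1.
E1 (Δl = ±1): satisfied.
E2 (Δl = 0,±2, l_i+l_f ≥ 2): not satisfied.

E1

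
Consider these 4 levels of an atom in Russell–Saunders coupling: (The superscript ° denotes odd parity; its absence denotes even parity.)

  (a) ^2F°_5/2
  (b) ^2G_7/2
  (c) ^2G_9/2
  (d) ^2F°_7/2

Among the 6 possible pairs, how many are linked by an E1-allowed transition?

(a)–(b): allowed.
(a)–(c): forbidden (ΔJ).
(a)–(d): forbidden (parity).
(b)–(c): forbidden (parity).
(b)–(d): allowed.
(c)–(d): allowed.
Allowed pairs: 3 of 6.

3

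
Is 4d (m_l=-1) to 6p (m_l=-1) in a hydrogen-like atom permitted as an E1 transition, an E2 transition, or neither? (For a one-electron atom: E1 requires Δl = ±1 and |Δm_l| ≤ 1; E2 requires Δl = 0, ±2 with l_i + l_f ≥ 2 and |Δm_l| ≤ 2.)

E1

Δl = 1 − 2 = -1; l_i + l_f = 3.
Δm_l = +0.
E1 (Δl = ±1, |Δm_l| ≤ 1): satisfied.
E2 (Δl = 0,±2, l_i+l_f ≥ 2, |Δm_l| ≤ 2): not satisfied.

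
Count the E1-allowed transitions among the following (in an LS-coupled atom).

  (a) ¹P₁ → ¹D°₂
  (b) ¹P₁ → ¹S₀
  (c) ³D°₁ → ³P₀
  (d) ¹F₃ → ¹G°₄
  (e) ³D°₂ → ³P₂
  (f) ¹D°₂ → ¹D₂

(a) allowed
(b) forbidden (parity fails)
(c) allowed
(d) allowed
(e) allowed
(f) allowed
Total allowed: 5 of 6.

5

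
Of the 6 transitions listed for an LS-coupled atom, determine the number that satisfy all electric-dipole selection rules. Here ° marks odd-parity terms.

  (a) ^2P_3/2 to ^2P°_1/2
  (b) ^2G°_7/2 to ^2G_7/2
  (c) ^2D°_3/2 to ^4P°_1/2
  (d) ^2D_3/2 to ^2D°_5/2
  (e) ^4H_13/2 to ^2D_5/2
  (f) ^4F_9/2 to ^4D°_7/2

(a) allowed
(b) allowed
(c) forbidden (parity, ΔS fail)
(d) allowed
(e) forbidden (parity, ΔS, ΔL, ΔJ fail)
(f) allowed
Total allowed: 4 of 6.

4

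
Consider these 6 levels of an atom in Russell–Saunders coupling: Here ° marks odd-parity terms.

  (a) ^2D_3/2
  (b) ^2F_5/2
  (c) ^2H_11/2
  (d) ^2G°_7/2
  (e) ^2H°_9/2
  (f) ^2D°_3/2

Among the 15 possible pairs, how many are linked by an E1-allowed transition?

4

(a)–(b): forbidden (parity).
(a)–(c): forbidden (parity, ΔL, ΔJ).
(a)–(d): forbidden (ΔL, ΔJ).
(a)–(e): forbidden (ΔL, ΔJ).
(a)–(f): allowed.
(b)–(c): forbidden (parity, ΔL, ΔJ).
(b)–(d): allowed.
(b)–(e): forbidden (ΔL, ΔJ).
(b)–(f): allowed.
(c)–(d): forbidden (ΔJ).
(c)–(e): allowed.
(c)–(f): forbidden (ΔL, ΔJ).
(d)–(e): forbidden (parity).
(d)–(f): forbidden (parity, ΔL, ΔJ).
(e)–(f): forbidden (parity, ΔL, ΔJ).
Allowed pairs: 4 of 15.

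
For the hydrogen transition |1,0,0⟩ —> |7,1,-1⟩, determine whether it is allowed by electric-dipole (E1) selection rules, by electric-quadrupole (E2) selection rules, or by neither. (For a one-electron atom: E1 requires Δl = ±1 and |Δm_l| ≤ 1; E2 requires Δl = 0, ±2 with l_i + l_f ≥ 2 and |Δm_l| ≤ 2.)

E1

Δl = 1 − 0 = +1; l_i + l_f = 1.
Δm_l = -1.
E1 (Δl = ±1, |Δm_l| ≤ 1): satisfied.
E2 (Δl = 0,±2, l_i+l_f ≥ 2, |Δm_l| ≤ 2): not satisfied.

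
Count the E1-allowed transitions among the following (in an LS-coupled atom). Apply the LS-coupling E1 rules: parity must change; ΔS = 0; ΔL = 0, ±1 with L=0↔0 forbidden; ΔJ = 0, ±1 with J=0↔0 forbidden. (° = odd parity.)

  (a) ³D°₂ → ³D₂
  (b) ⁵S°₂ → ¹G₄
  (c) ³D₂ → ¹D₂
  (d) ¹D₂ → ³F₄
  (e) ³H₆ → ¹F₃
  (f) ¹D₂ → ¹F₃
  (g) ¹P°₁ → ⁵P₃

(a) allowed
(b) forbidden (ΔS, ΔL, ΔJ fail)
(c) forbidden (parity, ΔS fail)
(d) forbidden (parity, ΔS, ΔJ fail)
(e) forbidden (parity, ΔS, ΔL, ΔJ fail)
(f) forbidden (parity fails)
(g) forbidden (ΔS, ΔJ fail)
Total allowed: 1 of 7.

1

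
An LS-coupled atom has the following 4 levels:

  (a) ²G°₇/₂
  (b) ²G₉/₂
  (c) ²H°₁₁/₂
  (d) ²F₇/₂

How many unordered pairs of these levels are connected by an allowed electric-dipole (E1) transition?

3

(a)–(b): allowed.
(a)–(c): forbidden (parity, ΔJ).
(a)–(d): allowed.
(b)–(c): allowed.
(b)–(d): forbidden (parity).
(c)–(d): forbidden (ΔL, ΔJ).
Allowed pairs: 3 of 6.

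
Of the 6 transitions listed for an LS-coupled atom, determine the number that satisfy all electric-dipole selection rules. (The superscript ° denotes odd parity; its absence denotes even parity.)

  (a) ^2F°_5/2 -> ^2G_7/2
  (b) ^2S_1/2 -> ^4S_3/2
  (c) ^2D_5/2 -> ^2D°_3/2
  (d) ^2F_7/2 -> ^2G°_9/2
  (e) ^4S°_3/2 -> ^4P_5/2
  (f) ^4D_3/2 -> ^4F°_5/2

5

(a) allowed
(b) forbidden (parity, ΔS, ΔL fail)
(c) allowed
(d) allowed
(e) allowed
(f) allowed
Total allowed: 5 of 6.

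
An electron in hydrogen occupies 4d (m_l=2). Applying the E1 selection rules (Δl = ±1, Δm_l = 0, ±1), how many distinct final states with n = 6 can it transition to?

E1 requires Δl = ±1, so l_f ∈ {1, 3}; with 0 ≤ l_f ≤ n_f−1 = 5, the allowed l_f values are {1, 3}.
For l_f = 1: m_f ∈ {m_i−1, m_i, m_i+1} ∩ [−1, 1] = {1} → 1 state.
For l_f = 3: m_f ∈ {m_i−1, m_i, m_i+1} ∩ [−3, 3] = {1, 2, 3} → 3 states.
Total: 4.

4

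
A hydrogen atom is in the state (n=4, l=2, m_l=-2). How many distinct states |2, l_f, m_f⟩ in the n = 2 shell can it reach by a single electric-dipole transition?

1

E1 requires Δl = ±1, so l_f ∈ {1, 3}; with 0 ≤ l_f ≤ n_f−1 = 1, the allowed l_f values are {1}.
For l_f = 1: m_f ∈ {m_i−1, m_i, m_i+1} ∩ [−1, 1] = {-1} → 1 state.
Total: 1.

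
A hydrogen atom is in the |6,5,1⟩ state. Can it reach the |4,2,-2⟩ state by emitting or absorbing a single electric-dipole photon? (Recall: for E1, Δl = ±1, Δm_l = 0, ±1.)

forbidden

Initial l = 5, final l = 2, so Δl = -3. E1 requires Δl = ±1: fails.
m_l: 1 → -2 (Δm_l = -3). |Δm_l| ≤ 1 fails.
The transition is electric-dipole forbidden.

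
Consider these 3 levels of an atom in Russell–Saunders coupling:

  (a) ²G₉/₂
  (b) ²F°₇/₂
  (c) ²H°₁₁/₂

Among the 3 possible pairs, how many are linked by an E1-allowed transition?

2

(a)–(b): allowed.
(a)–(c): allowed.
(b)–(c): forbidden (parity, ΔL, ΔJ).
Allowed pairs: 2 of 3.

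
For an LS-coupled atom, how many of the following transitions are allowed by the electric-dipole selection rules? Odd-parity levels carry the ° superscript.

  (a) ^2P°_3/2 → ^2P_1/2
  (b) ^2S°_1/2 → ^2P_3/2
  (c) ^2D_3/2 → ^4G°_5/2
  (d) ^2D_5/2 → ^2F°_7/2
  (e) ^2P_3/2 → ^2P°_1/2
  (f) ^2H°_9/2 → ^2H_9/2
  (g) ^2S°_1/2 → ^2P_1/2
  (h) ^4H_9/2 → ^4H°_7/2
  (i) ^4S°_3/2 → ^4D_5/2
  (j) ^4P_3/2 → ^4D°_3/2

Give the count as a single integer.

8

(a) allowed
(b) allowed
(c) forbidden (ΔS, ΔL fail)
(d) allowed
(e) allowed
(f) allowed
(g) allowed
(h) allowed
(i) forbidden (ΔL fails)
(j) allowed
Total allowed: 8 of 10.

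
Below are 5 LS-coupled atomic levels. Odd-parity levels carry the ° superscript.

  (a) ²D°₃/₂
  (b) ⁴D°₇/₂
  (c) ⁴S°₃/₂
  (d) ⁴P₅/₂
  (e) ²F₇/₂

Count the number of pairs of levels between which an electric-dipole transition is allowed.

2

(a)–(b): forbidden (parity, ΔS, ΔJ).
(a)–(c): forbidden (parity, ΔS, ΔL).
(a)–(d): forbidden (ΔS).
(a)–(e): forbidden (ΔJ).
(b)–(c): forbidden (parity, ΔL, ΔJ).
(b)–(d): allowed.
(b)–(e): forbidden (ΔS).
(c)–(d): allowed.
(c)–(e): forbidden (ΔS, ΔL, ΔJ).
(d)–(e): forbidden (parity, ΔS, ΔL).
Allowed pairs: 2 of 10.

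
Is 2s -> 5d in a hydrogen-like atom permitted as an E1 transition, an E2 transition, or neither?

E2

Δl = 2 − 0 = +2; l_i + l_f = 2.
E1 (Δl = ±1): not satisfied.
E2 (Δl = 0,±2, l_i+l_f ≥ 2): satisfied.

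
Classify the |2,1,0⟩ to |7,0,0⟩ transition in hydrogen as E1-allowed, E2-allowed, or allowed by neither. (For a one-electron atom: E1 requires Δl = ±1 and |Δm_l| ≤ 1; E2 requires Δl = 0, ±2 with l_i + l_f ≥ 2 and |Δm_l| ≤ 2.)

E1

Δl = 0 − 1 = -1; l_i + l_f = 1.
Δm_l = +0.
E1 (Δl = ±1, |Δm_l| ≤ 1): satisfied.
E2 (Δl = 0,±2, l_i+l_f ≥ 2, |Δm_l| ≤ 2): not satisfied.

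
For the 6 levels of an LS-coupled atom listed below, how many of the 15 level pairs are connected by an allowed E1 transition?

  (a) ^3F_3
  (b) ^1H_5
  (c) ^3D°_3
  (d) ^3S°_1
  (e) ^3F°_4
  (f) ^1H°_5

(a)–(b): forbidden (parity, ΔS, ΔL, ΔJ).
(a)–(c): allowed.
(a)–(d): forbidden (ΔL, ΔJ).
(a)–(e): allowed.
(a)–(f): forbidden (ΔS, ΔL, ΔJ).
(b)–(c): forbidden (ΔS, ΔL, ΔJ).
(b)–(d): forbidden (ΔS, ΔL, ΔJ).
(b)–(e): forbidden (ΔS, ΔL).
(b)–(f): allowed.
(c)–(d): forbidden (parity, ΔL, ΔJ).
(c)–(e): forbidden (parity).
(c)–(f): forbidden (parity, ΔS, ΔL, ΔJ).
(d)–(e): forbidden (parity, ΔL, ΔJ).
(d)–(f): forbidden (parity, ΔS, ΔL, ΔJ).
(e)–(f): forbidden (parity, ΔS, ΔL).
Allowed pairs: 3 of 15.

3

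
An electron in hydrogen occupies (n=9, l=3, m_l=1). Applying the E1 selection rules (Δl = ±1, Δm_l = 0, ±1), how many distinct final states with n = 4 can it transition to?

E1 requires Δl = ±1, so l_f ∈ {2, 4}; with 0 ≤ l_f ≤ n_f−1 = 3, the allowed l_f values are {2}.
For l_f = 2: m_f ∈ {m_i−1, m_i, m_i+1} ∩ [−2, 2] = {0, 1, 2} → 3 states.
Total: 3.

3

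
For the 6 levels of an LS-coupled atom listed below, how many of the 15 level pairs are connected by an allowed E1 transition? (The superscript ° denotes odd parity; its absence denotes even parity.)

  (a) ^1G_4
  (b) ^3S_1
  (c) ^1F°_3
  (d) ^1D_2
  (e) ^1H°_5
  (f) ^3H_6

3

(a)–(b): forbidden (parity, ΔS, ΔL, ΔJ).
(a)–(c): allowed.
(a)–(d): forbidden (parity, ΔL, ΔJ).
(a)–(e): allowed.
(a)–(f): forbidden (parity, ΔS, ΔJ).
(b)–(c): forbidden (ΔS, ΔL, ΔJ).
(b)–(d): forbidden (parity, ΔS, ΔL).
(b)–(e): forbidden (ΔS, ΔL, ΔJ).
(b)–(f): forbidden (parity, ΔL, ΔJ).
(c)–(d): allowed.
(c)–(e): forbidden (parity, ΔL, ΔJ).
(c)–(f): forbidden (ΔS, ΔL, ΔJ).
(d)–(e): forbidden (ΔL, ΔJ).
(d)–(f): forbidden (parity, ΔS, ΔL, ΔJ).
(e)–(f): forbidden (ΔS).
Allowed pairs: 3 of 15.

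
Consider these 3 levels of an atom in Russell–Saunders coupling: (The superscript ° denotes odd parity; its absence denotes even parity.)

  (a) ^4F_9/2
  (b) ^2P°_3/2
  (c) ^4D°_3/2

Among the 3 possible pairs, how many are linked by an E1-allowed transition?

(a)–(b): forbidden (ΔS, ΔL, ΔJ).
(a)–(c): forbidden (ΔJ).
(b)–(c): forbidden (parity, ΔS).
Allowed pairs: 0 of 3.

0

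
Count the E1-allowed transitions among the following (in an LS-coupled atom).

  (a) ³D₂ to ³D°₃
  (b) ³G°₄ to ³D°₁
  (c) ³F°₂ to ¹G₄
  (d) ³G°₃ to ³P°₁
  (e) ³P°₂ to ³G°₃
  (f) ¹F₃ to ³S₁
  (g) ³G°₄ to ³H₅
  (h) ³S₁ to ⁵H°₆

2

(a) allowed
(b) forbidden (parity, ΔL, ΔJ fail)
(c) forbidden (ΔS, ΔJ fail)
(d) forbidden (parity, ΔL, ΔJ fail)
(e) forbidden (parity, ΔL fail)
(f) forbidden (parity, ΔS, ΔL, ΔJ fail)
(g) allowed
(h) forbidden (ΔS, ΔL, ΔJ fail)
Total allowed: 2 of 8.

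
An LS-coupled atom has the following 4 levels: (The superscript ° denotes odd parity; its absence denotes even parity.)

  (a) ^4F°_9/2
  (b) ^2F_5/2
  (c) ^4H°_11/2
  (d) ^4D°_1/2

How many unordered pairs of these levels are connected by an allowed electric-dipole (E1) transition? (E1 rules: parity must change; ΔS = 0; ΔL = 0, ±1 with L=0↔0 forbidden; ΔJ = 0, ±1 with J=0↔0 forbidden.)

0

(a)–(b): forbidden (ΔS, ΔJ).
(a)–(c): forbidden (parity, ΔL).
(a)–(d): forbidden (parity, ΔJ).
(b)–(c): forbidden (ΔS, ΔL, ΔJ).
(b)–(d): forbidden (ΔS, ΔJ).
(c)–(d): forbidden (parity, ΔL, ΔJ).
Allowed pairs: 0 of 6.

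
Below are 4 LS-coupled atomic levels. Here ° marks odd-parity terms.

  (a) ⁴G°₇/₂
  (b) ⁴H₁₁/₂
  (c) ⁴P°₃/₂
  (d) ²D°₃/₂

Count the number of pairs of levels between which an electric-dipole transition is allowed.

(a)–(b): forbidden (ΔJ).
(a)–(c): forbidden (parity, ΔL, ΔJ).
(a)–(d): forbidden (parity, ΔS, ΔL, ΔJ).
(b)–(c): forbidden (ΔL, ΔJ).
(b)–(d): forbidden (ΔS, ΔL, ΔJ).
(c)–(d): forbidden (parity, ΔS).
Allowed pairs: 0 of 6.

0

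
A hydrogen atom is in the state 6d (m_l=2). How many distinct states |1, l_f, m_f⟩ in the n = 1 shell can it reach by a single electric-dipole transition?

0

E1 requires l_f ∈ {1, 3}, but neither lies in [0, 0], so no final state is reachable.
Total: 0.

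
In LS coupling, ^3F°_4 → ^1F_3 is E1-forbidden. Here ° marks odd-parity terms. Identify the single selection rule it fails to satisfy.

ΔS = 0: S: 1 → 0 — fails.
ΔJ = 0, ±1 (not J=0↔0): J: 4 → 3, ΔJ = -1 — passes.
Parity must change: odd → even — passes.
ΔL = 0, ±1 (not L=0↔0): L: 3 → 3, ΔL = +0 — passes.

the ΔS = 0 rule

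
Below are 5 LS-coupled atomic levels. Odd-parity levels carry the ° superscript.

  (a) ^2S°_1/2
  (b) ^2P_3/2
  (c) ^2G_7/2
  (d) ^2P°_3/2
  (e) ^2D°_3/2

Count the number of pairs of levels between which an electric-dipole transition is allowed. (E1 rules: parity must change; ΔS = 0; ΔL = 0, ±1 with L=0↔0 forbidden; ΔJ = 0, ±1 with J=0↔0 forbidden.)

3

(a)–(b): allowed.
(a)–(c): forbidden (ΔL, ΔJ).
(a)–(d): forbidden (parity).
(a)–(e): forbidden (parity, ΔL).
(b)–(c): forbidden (parity, ΔL, ΔJ).
(b)–(d): allowed.
(b)–(e): allowed.
(c)–(d): forbidden (ΔL, ΔJ).
(c)–(e): forbidden (ΔL, ΔJ).
(d)–(e): forbidden (parity).
Allowed pairs: 3 of 10.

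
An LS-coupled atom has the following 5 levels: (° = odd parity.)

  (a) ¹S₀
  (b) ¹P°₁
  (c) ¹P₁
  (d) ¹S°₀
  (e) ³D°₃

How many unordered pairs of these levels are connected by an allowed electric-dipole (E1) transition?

(a)–(b): allowed.
(a)–(c): forbidden (parity).
(a)–(d): forbidden (ΔL, ΔJ).
(a)–(e): forbidden (ΔS, ΔL, ΔJ).
(b)–(c): allowed.
(b)–(d): forbidden (parity).
(b)–(e): forbidden (parity, ΔS, ΔJ).
(c)–(d): allowed.
(c)–(e): forbidden (ΔS, ΔJ).
(d)–(e): forbidden (parity, ΔS, ΔL, ΔJ).
Allowed pairs: 3 of 10.

3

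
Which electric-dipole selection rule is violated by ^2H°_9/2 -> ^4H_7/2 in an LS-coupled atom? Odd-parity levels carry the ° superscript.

the ΔS = 0 rule

Initial level: S=1/2, L=5, J=9/2, parity odd. Final level: S=3/2, L=5, J=7/2, parity even.
Parity must change: odd → even — ok.
ΔS = 0: S: 1/2 → 3/2 — fails.
ΔL = 0, ±1 (not L=0↔0): L: 5 → 5, ΔL = +0 — ok.
ΔJ = 0, ±1 (not J=0↔0): J: 9/2 → 7/2, ΔJ = -1 — ok.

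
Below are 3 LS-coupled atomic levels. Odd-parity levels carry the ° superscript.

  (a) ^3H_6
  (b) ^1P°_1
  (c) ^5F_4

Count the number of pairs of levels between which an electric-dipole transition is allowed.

0

(a)–(b): forbidden (ΔS, ΔL, ΔJ).
(a)–(c): forbidden (parity, ΔS, ΔL, ΔJ).
(b)–(c): forbidden (ΔS, ΔL, ΔJ).
Allowed pairs: 0 of 3.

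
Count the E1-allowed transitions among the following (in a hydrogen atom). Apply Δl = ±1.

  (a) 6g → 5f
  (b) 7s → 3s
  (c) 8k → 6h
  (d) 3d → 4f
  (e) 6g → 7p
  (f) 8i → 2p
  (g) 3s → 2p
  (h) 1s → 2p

4

(a) allowed
(b) forbidden — Δl = +0 (E1 requires Δl = ±1)
(c) forbidden — Δl = -2 (E1 requires Δl = ±1)
(d) allowed
(e) forbidden — Δl = -3 (E1 requires Δl = ±1)
(f) forbidden — Δl = -5 (E1 requires Δl = ±1)
(g) allowed
(h) allowed
Total allowed: 4 of 8.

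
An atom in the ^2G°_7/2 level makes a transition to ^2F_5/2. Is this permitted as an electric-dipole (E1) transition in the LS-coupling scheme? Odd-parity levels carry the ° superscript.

allowed

Reading off the term symbols: S 1/2→1/2, L 4→3, J 7/2→5/2, parity odd→even.
Parity must change: odd → even — ✓.
ΔS = 0: S: 1/2 → 1/2 — ✓.
ΔL = 0, ±1 (not L=0↔0): L: 4 → 3, ΔL = -1 — ✓.
ΔJ = 0, ±1 (not J=0↔0): J: 7/2 → 5/2, ΔJ = -1 — ✓.
All four E1 rules are satisfied.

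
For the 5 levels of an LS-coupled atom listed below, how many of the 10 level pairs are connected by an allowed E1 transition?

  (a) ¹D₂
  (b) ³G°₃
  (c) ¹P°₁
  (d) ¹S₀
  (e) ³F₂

3

(a)–(b): forbidden (ΔS, ΔL).
(a)–(c): allowed.
(a)–(d): forbidden (parity, ΔL, ΔJ).
(a)–(e): forbidden (parity, ΔS).
(b)–(c): forbidden (parity, ΔS, ΔL, ΔJ).
(b)–(d): forbidden (ΔS, ΔL, ΔJ).
(b)–(e): allowed.
(c)–(d): allowed.
(c)–(e): forbidden (ΔS, ΔL).
(d)–(e): forbidden (parity, ΔS, ΔL, ΔJ).
Allowed pairs: 3 of 10.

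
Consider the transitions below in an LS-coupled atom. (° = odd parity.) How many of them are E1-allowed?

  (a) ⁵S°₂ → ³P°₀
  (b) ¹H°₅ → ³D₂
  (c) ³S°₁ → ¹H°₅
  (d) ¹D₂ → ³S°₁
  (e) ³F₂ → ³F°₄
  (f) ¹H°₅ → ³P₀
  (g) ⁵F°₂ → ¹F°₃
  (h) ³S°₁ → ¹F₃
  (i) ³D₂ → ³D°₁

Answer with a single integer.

(a) forbidden (parity, ΔS, ΔJ fail)
(b) forbidden (ΔS, ΔL, ΔJ fail)
(c) forbidden (parity, ΔS, ΔL, ΔJ fail)
(d) forbidden (ΔS, ΔL fail)
(e) forbidden (ΔJ fails)
(f) forbidden (ΔS, ΔL, ΔJ fail)
(g) forbidden (parity, ΔS fail)
(h) forbidden (ΔS, ΔL, ΔJ fail)
(i) allowed
Total allowed: 1 of 9.

1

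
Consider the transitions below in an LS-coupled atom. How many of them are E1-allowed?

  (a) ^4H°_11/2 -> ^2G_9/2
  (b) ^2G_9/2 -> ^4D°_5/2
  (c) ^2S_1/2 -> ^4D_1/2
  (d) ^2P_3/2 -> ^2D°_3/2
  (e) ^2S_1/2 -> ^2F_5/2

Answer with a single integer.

1

(a) forbidden (ΔS fails)
(b) forbidden (ΔS, ΔL, ΔJ fail)
(c) forbidden (parity, ΔS, ΔL fail)
(d) allowed
(e) forbidden (parity, ΔL, ΔJ fail)
Total allowed: 1 of 5.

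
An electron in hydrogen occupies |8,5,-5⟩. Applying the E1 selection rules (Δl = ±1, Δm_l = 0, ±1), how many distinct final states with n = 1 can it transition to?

0

E1 requires l_f ∈ {4, 6}, but neither lies in [0, 0], so no final state is reachable.
Total: 0.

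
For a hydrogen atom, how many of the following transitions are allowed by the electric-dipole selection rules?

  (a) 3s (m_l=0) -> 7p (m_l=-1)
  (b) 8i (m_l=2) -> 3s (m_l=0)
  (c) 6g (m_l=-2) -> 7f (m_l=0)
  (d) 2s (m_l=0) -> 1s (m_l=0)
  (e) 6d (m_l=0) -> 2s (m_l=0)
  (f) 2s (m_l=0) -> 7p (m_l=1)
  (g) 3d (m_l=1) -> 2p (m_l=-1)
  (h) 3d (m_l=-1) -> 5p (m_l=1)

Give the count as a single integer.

2

(a) allowed
(b) forbidden — Δl = -6 (E1 requires Δl = ±1); Δm_l = -2 (E1 requires Δm_l = 0, ±1)
(c) forbidden — Δm_l = +2 (E1 requires Δm_l = 0, ±1)
(d) forbidden — Δl = +0 (E1 requires Δl = ±1)
(e) forbidden — Δl = -2 (E1 requires Δl = ±1)
(f) allowed
(g) forbidden — Δm_l = -2 (E1 requires Δm_l = 0, ±1)
(h) forbidden — Δm_l = +2 (E1 requires Δm_l = 0, ±1)
Total allowed: 2 of 8.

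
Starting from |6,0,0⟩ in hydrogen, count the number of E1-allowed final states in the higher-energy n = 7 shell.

E1 requires Δl = ±1, so l_f ∈ {-1, 1}; with 0 ≤ l_f ≤ n_f−1 = 6, the allowed l_f values are {1}.
For l_f = 1: m_f ∈ {m_i−1, m_i, m_i+1} ∩ [−1, 1] = {-1, 0, 1} → 3 states.
Total: 3.

3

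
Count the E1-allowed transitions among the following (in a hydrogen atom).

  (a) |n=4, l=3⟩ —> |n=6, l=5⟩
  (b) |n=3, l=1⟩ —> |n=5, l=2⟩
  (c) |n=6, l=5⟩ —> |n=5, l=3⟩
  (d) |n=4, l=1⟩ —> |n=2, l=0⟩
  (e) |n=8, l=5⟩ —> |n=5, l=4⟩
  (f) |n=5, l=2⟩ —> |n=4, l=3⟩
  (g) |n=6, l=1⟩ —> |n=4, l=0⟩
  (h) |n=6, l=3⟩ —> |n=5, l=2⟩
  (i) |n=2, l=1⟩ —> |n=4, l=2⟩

(a) forbidden — Δl = +2 (E1 requires Δl = ±1)
(b) allowed
(c) forbidden — Δl = -2 (E1 requires Δl = ±1)
(d) allowed
(e) allowed
(f) allowed
(g) allowed
(h) allowed
(i) allowed
Total allowed: 7 of 9.

7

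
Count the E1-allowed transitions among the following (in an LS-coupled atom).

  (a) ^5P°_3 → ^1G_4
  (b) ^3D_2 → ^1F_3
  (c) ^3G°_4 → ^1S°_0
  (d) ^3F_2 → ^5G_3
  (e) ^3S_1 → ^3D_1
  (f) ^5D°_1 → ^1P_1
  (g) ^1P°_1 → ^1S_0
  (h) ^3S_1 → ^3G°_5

(a) forbidden (ΔS, ΔL fail)
(b) forbidden (parity, ΔS fail)
(c) forbidden (parity, ΔS, ΔL, ΔJ fail)
(d) forbidden (parity, ΔS fail)
(e) forbidden (parity, ΔL fail)
(f) forbidden (ΔS fails)
(g) allowed
(h) forbidden (ΔL, ΔJ fail)
Total allowed: 1 of 8.

1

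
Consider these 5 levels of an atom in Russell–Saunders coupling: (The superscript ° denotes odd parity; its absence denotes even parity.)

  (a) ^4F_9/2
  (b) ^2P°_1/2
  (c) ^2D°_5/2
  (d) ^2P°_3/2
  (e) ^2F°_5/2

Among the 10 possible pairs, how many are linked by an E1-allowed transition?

0

(a)–(b): forbidden (ΔS, ΔL, ΔJ).
(a)–(c): forbidden (ΔS, ΔJ).
(a)–(d): forbidden (ΔS, ΔL, ΔJ).
(a)–(e): forbidden (ΔS, ΔJ).
(b)–(c): forbidden (parity, ΔJ).
(b)–(d): forbidden (parity).
(b)–(e): forbidden (parity, ΔL, ΔJ).
(c)–(d): forbidden (parity).
(c)–(e): forbidden (parity).
(d)–(e): forbidden (parity, ΔL).
Allowed pairs: 0 of 10.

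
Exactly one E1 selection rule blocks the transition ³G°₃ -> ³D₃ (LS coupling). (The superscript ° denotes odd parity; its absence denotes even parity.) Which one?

Parity must change: odd → even — ✓.
ΔL = 0, ±1 (not L=0↔0): L: 4 → 2, ΔL = -2 — ✗.
ΔJ = 0, ±1 (not J=0↔0): J: 3 → 3, ΔJ = +0 — ✓.
ΔS = 0: S: 1 → 1 — ✓.

the ΔL = 0, ±1 rule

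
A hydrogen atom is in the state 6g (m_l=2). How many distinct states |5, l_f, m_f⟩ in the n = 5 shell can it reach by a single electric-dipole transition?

3

E1 requires Δl = ±1, so l_f ∈ {3, 5}; with 0 ≤ l_f ≤ n_f−1 = 4, the allowed l_f values are {3}.
For l_f = 3: m_f ∈ {m_i−1, m_i, m_i+1} ∩ [−3, 3] = {1, 2, 3} → 3 states.
Total: 3.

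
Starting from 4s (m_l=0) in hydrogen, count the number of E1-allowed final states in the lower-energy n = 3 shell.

3

E1 requires Δl = ±1, so l_f ∈ {-1, 1}; with 0 ≤ l_f ≤ n_f−1 = 2, the allowed l_f values are {1}.
For l_f = 1: m_f ∈ {m_i−1, m_i, m_i+1} ∩ [−1, 1] = {-1, 0, 1} → 3 states.
Total: 3.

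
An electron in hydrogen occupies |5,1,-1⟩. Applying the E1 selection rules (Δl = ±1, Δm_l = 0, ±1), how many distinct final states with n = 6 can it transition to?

E1 requires Δl = ±1, so l_f ∈ {0, 2}; with 0 ≤ l_f ≤ n_f−1 = 5, the allowed l_f values are {0, 2}.
For l_f = 0: m_f ∈ {m_i−1, m_i, m_i+1} ∩ [−0, 0] = {0} → 1 state.
For l_f = 2: m_f ∈ {m_i−1, m_i, m_i+1} ∩ [−2, 2] = {-2, -1, 0} → 3 states.
Total: 4.

4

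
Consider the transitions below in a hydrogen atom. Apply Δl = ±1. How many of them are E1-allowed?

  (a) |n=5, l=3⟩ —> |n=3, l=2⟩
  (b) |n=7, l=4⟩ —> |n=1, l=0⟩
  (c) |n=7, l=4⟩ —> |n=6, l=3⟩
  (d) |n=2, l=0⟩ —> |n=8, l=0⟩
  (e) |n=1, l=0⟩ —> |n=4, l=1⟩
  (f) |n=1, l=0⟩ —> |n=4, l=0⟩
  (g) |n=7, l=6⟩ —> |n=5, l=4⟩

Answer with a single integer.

(a) allowed
(b) forbidden — Δl = -4 (E1 requires Δl = ±1)
(c) allowed
(d) forbidden — Δl = +0 (E1 requires Δl = ±1)
(e) allowed
(f) forbidden — Δl = +0 (E1 requires Δl = ±1)
(g) forbidden — Δl = -2 (E1 requires Δl = ±1)
Total allowed: 3 of 7.

3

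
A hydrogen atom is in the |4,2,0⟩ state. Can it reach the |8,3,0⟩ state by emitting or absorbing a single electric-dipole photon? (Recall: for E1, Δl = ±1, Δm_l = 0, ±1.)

allowed

Δl = 3 − 2 = +1; the E1 rule Δl = ±1 is satisfied.
Δm_l = 0 − (0) = +0. E1 requires Δm_l = 0, ±1: satisfied.
All E1 selection rules are satisfied.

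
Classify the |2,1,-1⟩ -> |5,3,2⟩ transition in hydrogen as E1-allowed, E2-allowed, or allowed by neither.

neither

Δl = 3 − 1 = +2; l_i + l_f = 4.
Δm_l = +3.
E1 (Δl = ±1, |Δm_l| ≤ 1): not satisfied.
E2 (Δl = 0,±2, l_i+l_f ≥ 2, |Δm_l| ≤ 2): not satisfied.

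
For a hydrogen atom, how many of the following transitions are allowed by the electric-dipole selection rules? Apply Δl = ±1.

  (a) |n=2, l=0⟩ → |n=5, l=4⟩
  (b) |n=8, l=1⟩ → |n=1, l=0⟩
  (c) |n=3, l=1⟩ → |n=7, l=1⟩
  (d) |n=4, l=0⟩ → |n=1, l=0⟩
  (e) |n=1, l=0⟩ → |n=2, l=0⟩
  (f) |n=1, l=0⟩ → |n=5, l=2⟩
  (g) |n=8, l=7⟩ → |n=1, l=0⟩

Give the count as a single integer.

(a) forbidden — Δl = +4 (E1 requires Δl = ±1)
(b) allowed
(c) forbidden — Δl = +0 (E1 requires Δl = ±1)
(d) forbidden — Δl = +0 (E1 requires Δl = ±1)
(e) forbidden — Δl = +0 (E1 requires Δl = ±1)
(f) forbidden — Δl = +2 (E1 requires Δl = ±1)
(g) forbidden — Δl = -7 (E1 requires Δl = ±1)
Total allowed: 1 of 7.

1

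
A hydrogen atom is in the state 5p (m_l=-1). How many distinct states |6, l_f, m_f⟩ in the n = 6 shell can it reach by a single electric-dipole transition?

4

E1 requires Δl = ±1, so l_f ∈ {0, 2}; with 0 ≤ l_f ≤ n_f−1 = 5, the allowed l_f values are {0, 2}.
For l_f = 0: m_f ∈ {m_i−1, m_i, m_i+1} ∩ [−0, 0] = {0} → 1 state.
For l_f = 2: m_f ∈ {m_i−1, m_i, m_i+1} ∩ [−2, 2] = {-2, -1, 0} → 3 states.
Total: 4.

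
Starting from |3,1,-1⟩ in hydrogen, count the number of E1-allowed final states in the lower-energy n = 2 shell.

1

E1 requires Δl = ±1, so l_f ∈ {0, 2}; with 0 ≤ l_f ≤ n_f−1 = 1, the allowed l_f values are {0}.
For l_f = 0: m_f ∈ {m_i−1, m_i, m_i+1} ∩ [−0, 0] = {0} → 1 state.
Total: 1.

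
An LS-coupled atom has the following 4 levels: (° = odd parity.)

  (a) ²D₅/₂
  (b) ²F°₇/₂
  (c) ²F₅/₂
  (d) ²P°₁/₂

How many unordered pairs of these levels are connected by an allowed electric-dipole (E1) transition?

2

(a)–(b): allowed.
(a)–(c): forbidden (parity).
(a)–(d): forbidden (ΔJ).
(b)–(c): allowed.
(b)–(d): forbidden (parity, ΔL, ΔJ).
(c)–(d): forbidden (ΔL, ΔJ).
Allowed pairs: 2 of 6.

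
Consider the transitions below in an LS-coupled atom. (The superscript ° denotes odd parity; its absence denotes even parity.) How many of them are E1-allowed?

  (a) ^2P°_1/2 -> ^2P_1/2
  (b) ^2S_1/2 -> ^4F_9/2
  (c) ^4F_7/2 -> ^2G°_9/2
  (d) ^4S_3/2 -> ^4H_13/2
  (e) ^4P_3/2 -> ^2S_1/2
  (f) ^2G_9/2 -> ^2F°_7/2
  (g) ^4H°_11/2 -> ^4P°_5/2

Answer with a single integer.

2

(a) allowed
(b) forbidden (parity, ΔS, ΔL, ΔJ fail)
(c) forbidden (ΔS fails)
(d) forbidden (parity, ΔL, ΔJ fail)
(e) forbidden (parity, ΔS fail)
(f) allowed
(g) forbidden (parity, ΔL, ΔJ fail)
Total allowed: 2 of 7.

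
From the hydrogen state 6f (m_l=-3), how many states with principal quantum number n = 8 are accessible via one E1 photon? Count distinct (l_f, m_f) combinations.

4

E1 requires Δl = ±1, so l_f ∈ {2, 4}; with 0 ≤ l_f ≤ n_f−1 = 7, the allowed l_f values are {2, 4}.
For l_f = 2: m_f ∈ {m_i−1, m_i, m_i+1} ∩ [−2, 2] = {-2} → 1 state.
For l_f = 4: m_f ∈ {m_i−1, m_i, m_i+1} ∩ [−4, 4] = {-4, -3, -2} → 3 states.
Total: 4.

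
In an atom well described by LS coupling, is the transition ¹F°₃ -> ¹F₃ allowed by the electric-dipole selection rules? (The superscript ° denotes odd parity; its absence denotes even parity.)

allowed

Parity must change: odd → even — passes.
ΔS = 0: S: 0 → 0 — passes.
ΔL = 0, ±1 (not L=0↔0): L: 3 → 3, ΔL = +0 — passes.
ΔJ = 0, ±1 (not J=0↔0): J: 3 → 3, ΔJ = +0 — passes.
All four E1 rules are satisfied.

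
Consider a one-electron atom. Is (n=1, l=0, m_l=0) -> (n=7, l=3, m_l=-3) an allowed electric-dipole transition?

forbidden

Initial l = 0, final l = 3, so Δl = +3. E1 requires Δl = ±1: violated.
Δm_l = -3 − (0) = -3. E1 requires Δm_l = 0, ±1: violated.
The transition is electric-dipole forbidden.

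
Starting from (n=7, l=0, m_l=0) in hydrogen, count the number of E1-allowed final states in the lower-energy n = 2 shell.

E1 requires Δl = ±1, so l_f ∈ {-1, 1}; with 0 ≤ l_f ≤ n_f−1 = 1, the allowed l_f values are {1}.
For l_f = 1: m_f ∈ {m_i−1, m_i, m_i+1} ∩ [−1, 1] = {-1, 0, 1} → 3 states.
Total: 3.

3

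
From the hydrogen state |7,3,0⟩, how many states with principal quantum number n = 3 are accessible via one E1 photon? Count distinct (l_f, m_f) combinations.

3

E1 requires Δl = ±1, so l_f ∈ {2, 4}; with 0 ≤ l_f ≤ n_f−1 = 2, the allowed l_f values are {2}.
For l_f = 2: m_f ∈ {m_i−1, m_i, m_i+1} ∩ [−2, 2] = {-1, 0, 1} → 3 states.
Total: 3.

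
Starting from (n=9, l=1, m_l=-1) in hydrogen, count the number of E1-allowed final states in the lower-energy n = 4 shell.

4

E1 requires Δl = ±1, so l_f ∈ {0, 2}; with 0 ≤ l_f ≤ n_f−1 = 3, the allowed l_f values are {0, 2}.
For l_f = 0: m_f ∈ {m_i−1, m_i, m_i+1} ∩ [−0, 0] = {0} → 1 state.
For l_f = 2: m_f ∈ {m_i−1, m_i, m_i+1} ∩ [−2, 2] = {-2, -1, 0} → 3 states.
Total: 4.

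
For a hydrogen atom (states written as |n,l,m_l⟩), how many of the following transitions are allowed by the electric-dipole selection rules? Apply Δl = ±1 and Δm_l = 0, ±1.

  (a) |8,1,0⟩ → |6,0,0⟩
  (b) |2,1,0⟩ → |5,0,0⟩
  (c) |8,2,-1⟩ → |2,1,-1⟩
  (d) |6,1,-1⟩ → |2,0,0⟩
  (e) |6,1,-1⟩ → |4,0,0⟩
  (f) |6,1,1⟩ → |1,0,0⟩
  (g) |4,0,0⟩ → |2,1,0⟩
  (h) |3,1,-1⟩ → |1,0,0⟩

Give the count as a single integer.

(a) allowed
(b) allowed
(c) allowed
(d) allowed
(e) allowed
(f) allowed
(g) allowed
(h) allowed
Total allowed: 8 of 8.

8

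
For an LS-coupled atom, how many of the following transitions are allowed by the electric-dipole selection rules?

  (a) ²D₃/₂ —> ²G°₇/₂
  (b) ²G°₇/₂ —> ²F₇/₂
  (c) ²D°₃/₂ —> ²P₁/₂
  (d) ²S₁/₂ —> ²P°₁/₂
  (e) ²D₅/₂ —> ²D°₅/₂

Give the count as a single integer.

(a) forbidden (ΔL, ΔJ fail)
(b) allowed
(c) allowed
(d) allowed
(e) allowed
Total allowed: 4 of 5.

4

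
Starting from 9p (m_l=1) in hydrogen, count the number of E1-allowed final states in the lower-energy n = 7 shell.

E1 requires Δl = ±1, so l_f ∈ {0, 2}; with 0 ≤ l_f ≤ n_f−1 = 6, the allowed l_f values are {0, 2}.
For l_f = 0: m_f ∈ {m_i−1, m_i, m_i+1} ∩ [−0, 0] = {0} → 1 state.
For l_f = 2: m_f ∈ {m_i−1, m_i, m_i+1} ∩ [−2, 2] = {0, 1, 2} → 3 states.
Total: 4.

4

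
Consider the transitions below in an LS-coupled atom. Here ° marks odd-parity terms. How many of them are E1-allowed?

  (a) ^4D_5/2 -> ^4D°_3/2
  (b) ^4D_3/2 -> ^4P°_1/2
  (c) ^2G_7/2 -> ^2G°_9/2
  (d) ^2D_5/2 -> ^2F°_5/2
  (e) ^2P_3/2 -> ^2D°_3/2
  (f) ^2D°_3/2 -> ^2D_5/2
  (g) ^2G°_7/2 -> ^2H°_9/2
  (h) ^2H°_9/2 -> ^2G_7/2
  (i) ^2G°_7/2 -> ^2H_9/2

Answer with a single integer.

(a) allowed
(b) allowed
(c) allowed
(d) allowed
(e) allowed
(f) allowed
(g) forbidden (parity fails)
(h) allowed
(i) allowed
Total allowed: 8 of 9.

8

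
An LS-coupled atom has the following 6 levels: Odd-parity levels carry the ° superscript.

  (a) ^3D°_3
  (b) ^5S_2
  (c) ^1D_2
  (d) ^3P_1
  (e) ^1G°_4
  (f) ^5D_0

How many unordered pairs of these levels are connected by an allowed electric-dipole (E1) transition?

0

(a)–(b): forbidden (ΔS, ΔL).
(a)–(c): forbidden (ΔS).
(a)–(d): forbidden (ΔJ).
(a)–(e): forbidden (parity, ΔS, ΔL).
(a)–(f): forbidden (ΔS, ΔJ).
(b)–(c): forbidden (parity, ΔS, ΔL).
(b)–(d): forbidden (parity, ΔS).
(b)–(e): forbidden (ΔS, ΔL, ΔJ).
(b)–(f): forbidden (parity, ΔL, ΔJ).
(c)–(d): forbidden (parity, ΔS).
(c)–(e): forbidden (ΔL, ΔJ).
(c)–(f): forbidden (parity, ΔS, ΔJ).
(d)–(e): forbidden (ΔS, ΔL, ΔJ).
(d)–(f): forbidden (parity, ΔS).
(e)–(f): forbidden (ΔS, ΔL, ΔJ).
Allowed pairs: 0 of 15.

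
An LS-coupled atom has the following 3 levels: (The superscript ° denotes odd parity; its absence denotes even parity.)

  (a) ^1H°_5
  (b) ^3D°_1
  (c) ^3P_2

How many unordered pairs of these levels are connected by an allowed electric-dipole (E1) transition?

(a)–(b): forbidden (parity, ΔS, ΔL, ΔJ).
(a)–(c): forbidden (ΔS, ΔL, ΔJ).
(b)–(c): allowed.
Allowed pairs: 1 of 3.

1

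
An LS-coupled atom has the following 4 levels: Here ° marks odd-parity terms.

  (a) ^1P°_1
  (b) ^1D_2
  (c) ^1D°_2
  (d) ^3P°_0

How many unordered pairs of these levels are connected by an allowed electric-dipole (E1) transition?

2

(a)–(b): allowed.
(a)–(c): forbidden (parity).
(a)–(d): forbidden (parity, ΔS).
(b)–(c): allowed.
(b)–(d): forbidden (ΔS, ΔJ).
(c)–(d): forbidden (parity, ΔS, ΔJ).
Allowed pairs: 2 of 6.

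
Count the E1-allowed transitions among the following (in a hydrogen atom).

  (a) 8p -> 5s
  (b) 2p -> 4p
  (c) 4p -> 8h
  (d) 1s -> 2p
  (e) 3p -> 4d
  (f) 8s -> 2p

4

(a) allowed
(b) forbidden — Δl = +0 (E1 requires Δl = ±1)
(c) forbidden — Δl = +4 (E1 requires Δl = ±1)
(d) allowed
(e) allowed
(f) allowed
Total allowed: 4 of 6.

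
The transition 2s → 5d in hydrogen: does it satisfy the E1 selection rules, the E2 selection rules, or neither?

Δl = 2 − 0 = +2; l_i + l_f = 2.
E1 (Δl = ±1): not satisfied.
E2 (Δl = 0,±2, l_i+l_f ≥ 2): satisfied.

E2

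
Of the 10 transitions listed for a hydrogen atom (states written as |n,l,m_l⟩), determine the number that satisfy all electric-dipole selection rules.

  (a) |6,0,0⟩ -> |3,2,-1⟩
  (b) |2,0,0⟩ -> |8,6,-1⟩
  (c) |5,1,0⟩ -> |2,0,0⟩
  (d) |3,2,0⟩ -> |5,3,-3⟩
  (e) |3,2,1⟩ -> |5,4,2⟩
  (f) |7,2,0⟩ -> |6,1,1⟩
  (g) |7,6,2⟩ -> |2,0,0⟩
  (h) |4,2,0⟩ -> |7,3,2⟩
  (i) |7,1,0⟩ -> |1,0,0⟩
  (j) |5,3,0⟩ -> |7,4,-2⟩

3

(a) forbidden — Δl = +2 (E1 requires Δl = ±1)
(b) forbidden — Δl = +6 (E1 requires Δl = ±1)
(c) allowed
(d) forbidden — Δm_l = -3 (E1 requires Δm_l = 0, ±1)
(e) forbidden — Δl = +2 (E1 requires Δl = ±1)
(f) allowed
(g) forbidden — Δl = -6 (E1 requires Δl = ±1); Δm_l = -2 (E1 requires Δm_l = 0, ±1)
(h) forbidden — Δm_l = +2 (E1 requires Δm_l = 0, ±1)
(i) allowed
(j) forbidden — Δm_l = -2 (E1 requires Δm_l = 0, ±1)
Total allowed: 3 of 10.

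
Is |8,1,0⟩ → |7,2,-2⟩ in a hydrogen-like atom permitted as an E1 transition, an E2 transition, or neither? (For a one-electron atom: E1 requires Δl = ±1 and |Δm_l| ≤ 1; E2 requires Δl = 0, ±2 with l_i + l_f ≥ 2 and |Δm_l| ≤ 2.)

neither

Δl = 2 − 1 = +1; l_i + l_f = 3.
Δm_l = -2.
E1 (Δl = ±1, |Δm_l| ≤ 1): not satisfied.
E2 (Δl = 0,±2, l_i+l_f ≥ 2, |Δm_l| ≤ 2): not satisfied.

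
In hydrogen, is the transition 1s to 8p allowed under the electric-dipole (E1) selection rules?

allowed

Δl = 1 − 0 = +1; the E1 rule Δl = ±1 is passes.
All E1 selection rules are satisfied.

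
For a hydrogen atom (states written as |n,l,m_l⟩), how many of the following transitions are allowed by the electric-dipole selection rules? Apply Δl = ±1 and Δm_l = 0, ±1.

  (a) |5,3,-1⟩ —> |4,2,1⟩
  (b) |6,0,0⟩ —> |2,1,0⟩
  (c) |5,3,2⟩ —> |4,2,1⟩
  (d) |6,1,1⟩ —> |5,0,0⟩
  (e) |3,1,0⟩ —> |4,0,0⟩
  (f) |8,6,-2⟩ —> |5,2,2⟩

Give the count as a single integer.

4

(a) forbidden — Δm_l = +2 (E1 requires Δm_l = 0, ±1)
(b) allowed
(c) allowed
(d) allowed
(e) allowed
(f) forbidden — Δl = -4 (E1 requires Δl = ±1); Δm_l = +4 (E1 requires Δm_l = 0, ±1)
Total allowed: 4 of 6.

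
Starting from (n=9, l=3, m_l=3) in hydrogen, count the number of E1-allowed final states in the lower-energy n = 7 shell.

E1 requires Δl = ±1, so l_f ∈ {2, 4}; with 0 ≤ l_f ≤ n_f−1 = 6, the allowed l_f values are {2, 4}.
For l_f = 2: m_f ∈ {m_i−1, m_i, m_i+1} ∩ [−2, 2] = {2} → 1 state.
For l_f = 4: m_f ∈ {m_i−1, m_i, m_i+1} ∩ [−4, 4] = {2, 3, 4} → 3 states.
Total: 4.

4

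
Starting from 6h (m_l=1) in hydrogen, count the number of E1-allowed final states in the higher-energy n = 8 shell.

E1 requires Δl = ±1, so l_f ∈ {4, 6}; with 0 ≤ l_f ≤ n_f−1 = 7, the allowed l_f values are {4, 6}.
For l_f = 4: m_f ∈ {m_i−1, m_i, m_i+1} ∩ [−4, 4] = {0, 1, 2} → 3 states.
For l_f = 6: m_f ∈ {m_i−1, m_i, m_i+1} ∩ [−6, 6] = {0, 1, 2} → 3 states.
Total: 6.

6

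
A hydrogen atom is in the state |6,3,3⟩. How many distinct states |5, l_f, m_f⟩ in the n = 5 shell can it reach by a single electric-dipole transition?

E1 requires Δl = ±1, so l_f ∈ {2, 4}; with 0 ≤ l_f ≤ n_f−1 = 4, the allowed l_f values are {2, 4}.
For l_f = 2: m_f ∈ {m_i−1, m_i, m_i+1} ∩ [−2, 2] = {2} → 1 state.
For l_f = 4: m_f ∈ {m_i−1, m_i, m_i+1} ∩ [−4, 4] = {2, 3, 4} → 3 states.
Total: 4.

4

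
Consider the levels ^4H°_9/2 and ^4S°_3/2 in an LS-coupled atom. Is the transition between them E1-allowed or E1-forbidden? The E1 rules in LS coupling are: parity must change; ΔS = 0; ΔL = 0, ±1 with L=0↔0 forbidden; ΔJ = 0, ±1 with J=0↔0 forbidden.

forbidden

Parity must change: odd → odd — violated.
ΔS = 0: S: 3/2 → 3/2 — satisfied.
ΔL = 0, ±1 (not L=0↔0): L: 5 → 0, ΔL = -5 — violated.
ΔJ = 0, ±1 (not J=0↔0): J: 9/2 → 3/2, ΔJ = -3 — violated.
Rule(s) violated: parity, ΔL, ΔJ.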